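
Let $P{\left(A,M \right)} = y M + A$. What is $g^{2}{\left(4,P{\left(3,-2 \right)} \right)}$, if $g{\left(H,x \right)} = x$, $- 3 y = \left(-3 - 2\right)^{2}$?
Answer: $\frac{3481}{9} \approx 386.78$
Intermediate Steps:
$y = - \frac{25}{3}$ ($y = - \frac{\left(-3 - 2\right)^{2}}{3} = - \frac{\left(-5\right)^{2}}{3} = \left(- \frac{1}{3}\right) 25 = - \frac{25}{3} \approx -8.3333$)
$P{\left(A,M \right)} = A - \frac{25 M}{3}$ ($P{\left(A,M \right)} = - \frac{25 M}{3} + A = A - \frac{25 M}{3}$)
$g^{2}{\left(4,P{\left(3,-2 \right)} \right)} = \left(3 - - \frac{50}{3}\right)^{2} = \left(3 + \frac{50}{3}\right)^{2} = \left(\frac{59}{3}\right)^{2} = \frac{3481}{9}$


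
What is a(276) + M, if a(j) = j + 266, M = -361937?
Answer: -361395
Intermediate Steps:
a(j) = 266 + j
a(276) + M = (266 + 276) - 361937 = 542 - 361937 = -361395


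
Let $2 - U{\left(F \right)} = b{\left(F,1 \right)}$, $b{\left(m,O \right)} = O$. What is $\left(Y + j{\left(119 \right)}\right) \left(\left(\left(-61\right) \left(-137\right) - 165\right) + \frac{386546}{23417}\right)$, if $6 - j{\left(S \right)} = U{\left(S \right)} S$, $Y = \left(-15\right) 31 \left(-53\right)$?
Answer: $\frac{4715506940520}{23417} \approx 2.0137 \cdot 10^{8}$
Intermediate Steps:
$Y = 24645$ ($Y = \left(-465\right) \left(-53\right) = 24645$)
$U{\left(F \right)} = 1$ ($U{\left(F \right)} = 2 - 1 = 1$)
$j{\left(S \right)} = 6 - S$ ($j{\left(S \right)} = 6 - 1 S = 6 - S$)
$\left(Y + j{\left(119 \right)}\right) \left(\left(\left(-61\right) \left(-137\right) - 165\right) + \frac{386546}{23417}\right) = \left(24645 + \left(6 - 119\right)\right) \left(\left(\left(-61\right) \left(-137\right) - 165\right) + \frac{386546}{23417}\right) = \left(24645 + \left(6 - 119\right)\right) \left(\left(8357 - 165\right) + 386546 \cdot \frac{1}{23417}\right) = \left(24645 - 113\right) \left(8192 + \frac{386546}{23417}\right) = 24532 \cdot \frac{192218610}{23417} = \frac{4715506940520}{23417}$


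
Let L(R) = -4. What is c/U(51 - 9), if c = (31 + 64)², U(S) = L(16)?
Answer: -9025/4 ≈ -2256.3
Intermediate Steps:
U(S) = -4
c = 9025 (c = 95² = 9025)
c/U(51 - 9) = 9025/(-4) = 9025*(-¼) = -9025/4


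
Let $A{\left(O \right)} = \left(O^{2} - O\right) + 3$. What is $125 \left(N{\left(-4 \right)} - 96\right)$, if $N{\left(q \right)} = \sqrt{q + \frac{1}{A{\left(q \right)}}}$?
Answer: $-12000 + \frac{125 i \sqrt{2093}}{23} \approx -12000.0 + 248.64 i$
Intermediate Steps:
$A{\left(O \right)} = 3 + O^{2} - O$
$N{\left(q \right)} = \sqrt{q + \frac{1}{3 + q^{2} - q}}$
$125 \left(N{\left(-4 \right)} - 96\right) = 125 \left(\sqrt{\frac{1 - 4 \left(3 + \left(-4\right)^{2} - -4\right)}{3 + \left(-4\right)^{2} - -4}} - 96\right) = 125 \left(\sqrt{\frac{1 - 4 \left(3 + 16 + 4\right)}{3 + 16 + 4}} - 96\right) = 125 \left(\sqrt{\frac{1 - 92}{23}} - 96\right) = 125 \left(\sqrt{\frac{1}{23} \left(-91\right)} - 96\right) = 125 \left(\sqrt{- \frac{91}{23}} - 96\right) = 125 \left(\frac{i \sqrt{2093}}{23} - 96\right) = 125 \left(-96 + \frac{i \sqrt{2093}}{23}\right) = -12000 + \frac{125 i \sqrt{2093}}{23}$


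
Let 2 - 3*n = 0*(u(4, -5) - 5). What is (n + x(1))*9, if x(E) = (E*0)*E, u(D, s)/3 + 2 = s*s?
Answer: 6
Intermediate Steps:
u(D, s) = -6 + 3*s² (u(D, s) = -6 + 3*(s*s) = -6 + 3*s²)
x(E) = 0 (x(E) = 0*E = 0)
n = ⅔ (n = ⅔ - 0*((-6 + 3*(-5)²) - 5) = ⅔ - 0*((-6 + 3*25) - 5) = ⅔ - 0*((-6 + 75) - 5) = ⅔ - 0*(69 - 5) = ⅔ - 0*64 = ⅔ - ⅓*0 = ⅔ + 0 = ⅔ ≈ 0.66667)
(n + x(1))*9 = (⅔ + 0)*9 = (⅔)*9 = 6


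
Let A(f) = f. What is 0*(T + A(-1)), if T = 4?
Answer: 0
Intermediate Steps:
0*(T + A(-1)) = 0*(4 - 1) = 0*3 = 0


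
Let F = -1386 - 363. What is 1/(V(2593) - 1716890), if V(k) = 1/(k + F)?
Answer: -844/1449055159 ≈ -5.8245e-7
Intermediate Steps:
F = -1749
V(k) = 1/(-1749 + k) (V(k) = 1/(k - 1749) = 1/(-1749 + k))
1/(V(2593) - 1716890) = 1/(1/(-1749 + 2593) - 1716890) = 1/(1/844 - 1716890) = 1/(-1449055159/844) = -844/1449055159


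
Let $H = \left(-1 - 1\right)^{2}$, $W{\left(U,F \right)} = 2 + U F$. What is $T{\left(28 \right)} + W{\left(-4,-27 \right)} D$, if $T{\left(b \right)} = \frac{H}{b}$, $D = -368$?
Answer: $- \frac{283359}{7} \approx -40480.0$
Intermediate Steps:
$W{\left(U,F \right)} = 2 + F U$
$H = 4$ ($H = \left(-2\right)^{2} = 4$)
$T{\left(b \right)} = \frac{4}{b}$
$T{\left(28 \right)} + W{\left(-4,-27 \right)} D = \frac{4}{28} + \left(2 - -108\right) \left(-368\right) = 4 \cdot \frac{1}{28} + \left(2 + 108\right) \left(-368\right) = \frac{1}{7} + 110 \left(-368\right) = \frac{1}{7} - 40480 = - \frac{283359}{7}$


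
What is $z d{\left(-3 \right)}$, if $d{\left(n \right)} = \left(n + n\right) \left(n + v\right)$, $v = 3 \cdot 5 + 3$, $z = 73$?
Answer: $-6570$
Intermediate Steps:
$v = 18$ ($v = 15 + 3 = 18$)
$d{\left(n \right)} = 2 n \left(18 + n\right)$ ($d{\left(n \right)} = \left(n + n\right) \left(n + 18\right) = 2 n \left(18 + n\right)$)
$z d{\left(-3 \right)} = 73 \cdot 2 \left(-3\right) \left(18 - 3\right) = 73 \cdot 2 \left(-3\right) 15 = 73 \left(-90\right) = -6570$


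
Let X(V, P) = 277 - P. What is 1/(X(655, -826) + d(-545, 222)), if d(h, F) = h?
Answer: 1/558 ≈ 0.0017921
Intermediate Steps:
1/(X(655, -826) + d(-545, 222)) = 1/((277 - 1*(-826)) - 545) = 1/((277 + 826) - 545) = 1/(1103 - 545) = 1/558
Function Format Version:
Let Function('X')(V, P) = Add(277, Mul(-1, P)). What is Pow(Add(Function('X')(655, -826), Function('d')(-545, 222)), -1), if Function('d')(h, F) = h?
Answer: Rational(1, 558) ≈ 0.0017921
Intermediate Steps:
Pow(Add(Function('X')(655, -826), Function('d')(-545, 222)), -1) = Pow(Add(Add(277, Mul(-1, -826)), -545), -1) = Pow(Add(Add(277, 826), -545), -1) = Pow(Add(1103, -545), -1) = Pow(558, -1) = Rational(1, 558)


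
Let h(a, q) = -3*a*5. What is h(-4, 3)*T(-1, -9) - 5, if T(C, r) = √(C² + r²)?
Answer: -5 + 60*√82 ≈ 538.32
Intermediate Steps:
h(a, q) = -15*a
h(-4, 3)*T(-1, -9) - 5 = (-15*(-4))*√((-1)² + (-9)²) - 5 = 60*√(1 + 81) - 5 = 60*√82 - 5 = -5 + 60*√82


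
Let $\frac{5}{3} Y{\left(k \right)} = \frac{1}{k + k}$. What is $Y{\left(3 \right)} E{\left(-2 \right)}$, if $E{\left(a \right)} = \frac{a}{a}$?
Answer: $\frac{1}{10} \approx 0.1$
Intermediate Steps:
$Y{\left(k \right)} = \frac{3}{10 k}$ ($Y{\left(k \right)} = \frac{3}{5 \left(k + k\right)} = \frac{3}{5 \cdot 2 k} = \frac{3 \frac{1}{2 k}}{5} = \frac{3}{10 k}$)
$E{\left(a \right)} = 1$
$Y{\left(3 \right)} E{\left(-2 \right)} = \frac{3}{10 \cdot 3} \cdot 1 = \frac{3}{10} \cdot \frac{1}{3} \cdot 1 = \frac{1}{10} \cdot 1 = \frac{1}{10}$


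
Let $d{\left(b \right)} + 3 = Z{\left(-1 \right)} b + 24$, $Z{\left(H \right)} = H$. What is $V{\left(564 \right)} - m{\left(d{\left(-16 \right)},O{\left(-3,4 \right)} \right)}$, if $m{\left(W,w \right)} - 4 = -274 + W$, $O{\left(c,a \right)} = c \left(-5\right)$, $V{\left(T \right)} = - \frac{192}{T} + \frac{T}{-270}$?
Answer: $\frac{487657}{2115} \approx 230.57$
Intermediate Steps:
$V{\left(T \right)} = - \frac{192}{T} - \frac{T}{270}$ ($V{\left(T \right)} = - \frac{192}{T} + T \left(- \frac{1}{270}\right) = - \frac{192}{T} - \frac{T}{270}$)
$O{\left(c,a \right)} = - 5 c$
$d{\left(b \right)} = 21 - b$ ($d{\left(b \right)} = -3 - \left(-24 + b\right) = 21 - b$)
$m{\left(W,w \right)} = -270 + W$ ($m{\left(W,w \right)} = 4 + \left(-274 + W\right) = -270 + W$)
$V{\left(564 \right)} - m{\left(d{\left(-16 \right)},O{\left(-3,4 \right)} \right)} = \left(- \frac{192}{564} - \frac{94}{45}\right) - \left(-270 + \left(21 - -16\right)\right) = \left(\left(-192\right) \frac{1}{564} - \frac{94}{45}\right) - \left(-270 + \left(21 + 16\right)\right) = \left(- \frac{16}{47} - \frac{94}{45}\right) - \left(-270 + 37\right) = - \frac{5138}{2115} - -233 = - \frac{5138}{2115} + 233 = \frac{487657}{2115}$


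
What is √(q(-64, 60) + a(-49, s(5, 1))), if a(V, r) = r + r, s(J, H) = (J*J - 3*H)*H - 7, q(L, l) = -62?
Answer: 4*I*√2 ≈ 5.6569*I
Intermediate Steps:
s(J, H) = -7 + H*(J² - 3*H) (s(J, H) = (J² - 3*H)*H - 7 = H*(J² - 3*H) - 7 = -7 + H*(J² - 3*H))
a(V, r) = 2*r
√(q(-64, 60) + a(-49, s(5, 1))) = √(-62 + 2*(-7 - 3*1² + 1*5²)) = √(-62 + 2*(-7 - 3*1 + 1*25)) = √(-62 + 2*(-7 - 3 + 25)) = √(-62 + 2*15) = √(-62 + 30) = √(-32) = 4*I*√2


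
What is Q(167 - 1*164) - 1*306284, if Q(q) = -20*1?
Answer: -306304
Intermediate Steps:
Q(q) = -20
Q(167 - 1*164) - 1*306284 = -20 - 1*306284 = -20 - 306284 = -306304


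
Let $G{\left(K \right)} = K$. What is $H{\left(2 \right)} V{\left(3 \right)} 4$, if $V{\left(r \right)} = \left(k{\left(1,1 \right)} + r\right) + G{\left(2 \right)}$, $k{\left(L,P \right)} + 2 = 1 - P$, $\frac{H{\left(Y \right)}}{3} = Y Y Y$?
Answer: $288$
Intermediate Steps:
$H{\left(Y \right)} = 3 Y^{3}$ ($H{\left(Y \right)} = 3 Y Y Y = 3 Y^{2} Y = 3 Y^{3}$)
$k{\left(L,P \right)} = -1 - P$ ($k{\left(L,P \right)} = -2 - \left(-1 + P\right) = -1 - P$)
$V{\left(r \right)} = r$ ($V{\left(r \right)} = \left(\left(-1 - 1\right) + r\right) + 2 = \left(-2 + r\right) + 2 = r$)
$H{\left(2 \right)} V{\left(3 \right)} 4 = 3 \cdot 2^{3} \cdot 3 \cdot 4 = 3 \cdot 8 \cdot 3 \cdot 4 = 24 \cdot 3 \cdot 4 = 72 \cdot 4 = 288$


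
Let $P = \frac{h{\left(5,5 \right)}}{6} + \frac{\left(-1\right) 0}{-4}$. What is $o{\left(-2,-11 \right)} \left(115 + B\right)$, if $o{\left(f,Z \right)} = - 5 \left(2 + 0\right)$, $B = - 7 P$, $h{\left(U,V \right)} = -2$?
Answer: $- \frac{3520}{3} \approx -1173.3$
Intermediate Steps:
$P = - \frac{1}{3}$ ($P = - \frac{2}{6} + \frac{\left(-1\right) 0}{-4} = \left(-2\right) \frac{1}{6} + 0 \left(- \frac{1}{4}\right) = - \frac{1}{3} + 0 = - \frac{1}{3} \approx -0.33333$)
$B = \frac{7}{3}$ ($B = \left(-7\right) \left(- \frac{1}{3}\right) = \frac{7}{3} \approx 2.3333$)
$o{\left(f,Z \right)} = -10$ ($o{\left(f,Z \right)} = \left(-5\right) 2 = -10$)
$o{\left(-2,-11 \right)} \left(115 + B\right) = - 10 \left(115 + \frac{7}{3}\right) = \left(-10\right) \frac{352}{3} = - \frac{3520}{3}$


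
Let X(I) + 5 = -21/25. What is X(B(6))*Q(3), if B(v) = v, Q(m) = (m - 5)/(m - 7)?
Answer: -73/25 ≈ -2.9200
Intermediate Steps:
Q(m) = (-5 + m)/(-7 + m)
X(I) = -146/25 (X(I) = -5 - 21/25 = -146/25)
X(B(6))*Q(3) = -146*(-5 + 3)/(25*(-7 + 3)) = -146*(-2)/(25*(-4)) = -(-73)*(-2)/50 = -146/25*1/2 = -73/25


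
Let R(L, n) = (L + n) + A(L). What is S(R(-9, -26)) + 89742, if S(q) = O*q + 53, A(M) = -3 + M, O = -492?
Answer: 112919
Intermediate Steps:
R(L, n) = -3 + n + 2*L (R(L, n) = (L + n) + (-3 + L) = -3 + n + 2*L)
S(q) = 53 - 492*q (S(q) = -492*q + 53 = 53 - 492*q)
S(R(-9, -26)) + 89742 = (53 - 492*(-3 - 26 + 2*(-9))) + 89742 = (53 - 492*(-3 - 26 - 18)) + 89742 = (53 - 492*(-47)) + 89742 = (53 + 23124) + 89742 = 23177 + 89742 = 112919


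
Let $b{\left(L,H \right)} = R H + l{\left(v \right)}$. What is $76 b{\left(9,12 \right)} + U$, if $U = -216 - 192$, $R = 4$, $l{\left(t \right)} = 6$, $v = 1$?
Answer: $3696$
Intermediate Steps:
$U = -408$
$b{\left(L,H \right)} = 6 + 4 H$ ($b{\left(L,H \right)} = 4 H + 6 = 6 + 4 H$)
$76 b{\left(9,12 \right)} + U = 76 \left(6 + 4 \cdot 12\right) - 408 = 76 \left(6 + 48\right) - 408 = 76 \cdot 54 - 408 = 4104 - 408 = 3696$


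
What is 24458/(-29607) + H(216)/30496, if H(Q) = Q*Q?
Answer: 19858532/28215471 ≈ 0.70382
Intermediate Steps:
H(Q) = Q**2
24458/(-29607) + H(216)/30496 = 24458/(-29607) + 216**2/30496 = 24458*(-1/29607) + 46656*(1/30496) = -24458/29607 + 1458/953 = 19858532/28215471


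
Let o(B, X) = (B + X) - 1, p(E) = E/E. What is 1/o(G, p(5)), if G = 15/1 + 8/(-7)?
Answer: 7/97 ≈ 0.072165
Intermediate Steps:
p(E) = 1
G = 97/7 (G = 15*1 + 8*(-1/7) = 15 - 8/7 = 97/7 ≈ 13.857)
o(B, X) = -1 + B + X
1/o(G, p(5)) = 1/(-1 + 97/7 + 1) = 1/(97/7) = 7/97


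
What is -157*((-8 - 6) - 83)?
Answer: 15229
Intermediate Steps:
-157*((-8 - 6) - 83) = -157*(-14 - 83) = -157*(-97) = 15229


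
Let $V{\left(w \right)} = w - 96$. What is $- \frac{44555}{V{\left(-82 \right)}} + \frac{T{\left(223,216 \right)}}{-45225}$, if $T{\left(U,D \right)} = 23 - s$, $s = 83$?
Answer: $\frac{134334037}{536670} \approx 250.31$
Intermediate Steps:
$V{\left(w \right)} = -96 + w$
$T{\left(U,D \right)} = -60$ ($T{\left(U,D \right)} = 23 - 83 = -60$)
$- \frac{44555}{V{\left(-82 \right)}} + \frac{T{\left(223,216 \right)}}{-45225} = - \frac{44555}{-96 - 82} - \frac{60}{-45225} = - \frac{44555}{-178} - - \frac{4}{3015} = \left(-44555\right) \left(- \frac{1}{178}\right) + \frac{4}{3015} = \frac{44555}{178} + \frac{4}{3015} = \frac{134334037}{536670}$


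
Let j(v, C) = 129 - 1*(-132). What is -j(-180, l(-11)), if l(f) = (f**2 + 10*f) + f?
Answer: -261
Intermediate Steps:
l(f) = f**2 + 11*f
j(v, C) = 261 (j(v, C) = 129 + 132 = 261)
-j(-180, l(-11)) = -1*261 = -261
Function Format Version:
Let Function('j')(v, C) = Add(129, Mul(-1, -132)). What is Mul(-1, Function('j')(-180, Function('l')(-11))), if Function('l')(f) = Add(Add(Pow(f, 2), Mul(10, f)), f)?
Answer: -261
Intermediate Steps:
Function('l')(f) = Add(Pow(f, 2), Mul(11, f))
Function('j')(v, C) = 261 (Function('j')(v, C) = Add(129, 132) = 261)
Mul(-1, Function('j')(-180, Function('l')(-11))) = Mul(-1, 261) = -261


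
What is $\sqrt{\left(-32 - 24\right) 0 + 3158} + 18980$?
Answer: $18980 + \sqrt{3158} \approx 19036.0$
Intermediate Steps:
$\sqrt{\left(-32 - 24\right) 0 + 3158} + 18980 = \sqrt{\left(-56\right) 0 + 3158} + 18980 = \sqrt{0 + 3158} + 18980 = \sqrt{3158} + 18980 = 18980 + \sqrt{3158}$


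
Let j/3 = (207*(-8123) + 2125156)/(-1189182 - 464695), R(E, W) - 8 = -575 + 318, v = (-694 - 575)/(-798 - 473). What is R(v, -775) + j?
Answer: -413146458/1653877 ≈ -249.80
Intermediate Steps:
v = 1269/1271 (v = -1269/(-1271) = -1269*(-1/1271) = 1269/1271 ≈ 0.99843)
R(E, W) = -249 (R(E, W) = 8 + (-575 + 318) = 8 - 257 = -249)
j = -1331085/1653877 (j = 3*((207*(-8123) + 2125156)/(-1189182 - 464695)) = 3*((-1681461 + 2125156)/(-1653877)) = 3*(443695*(-1/1653877)) = 3*(-443695/1653877) = -1331085/1653877 ≈ -0.80483)
R(v, -775) + j = -249 - 1331085/1653877 = -413146458/1653877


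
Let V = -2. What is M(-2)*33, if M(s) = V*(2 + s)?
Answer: 0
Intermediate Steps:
M(s) = -4 - 2*s (M(s) = -2*(2 + s) = -4 - 2*s)
M(-2)*33 = (-4 - 2*(-2))*33 = (-4 + 4)*33 = 0*33 = 0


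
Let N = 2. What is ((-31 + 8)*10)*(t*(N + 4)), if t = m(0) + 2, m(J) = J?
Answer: -2760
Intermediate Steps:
t = 2 (t = 0 + 2 = 2)
((-31 + 8)*10)*(t*(N + 4)) = ((-31 + 8)*10)*(2*(2 + 4)) = (-23*10)*(2*6) = -230*12 = -2760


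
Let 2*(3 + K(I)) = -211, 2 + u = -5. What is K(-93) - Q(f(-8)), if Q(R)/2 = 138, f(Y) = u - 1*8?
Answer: -769/2 ≈ -384.50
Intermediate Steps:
u = -7 (u = -2 - 5 = -7)
f(Y) = -15 (f(Y) = -7 - 1*8 = -7 - 8 = -15)
K(I) = -217/2 (K(I) = -3 + (1/2)*(-211) = -3 - 211/2 = -217/2)
Q(R) = 276 (Q(R) = 2*138 = 276)
K(-93) - Q(f(-8)) = -217/2 - 1*276 = -217/2 - 276 = -769/2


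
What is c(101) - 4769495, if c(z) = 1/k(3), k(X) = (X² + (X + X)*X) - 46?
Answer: -90620406/19 ≈ -4.7695e+6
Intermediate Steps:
k(X) = -46 + 3*X² (k(X) = (X² + (2*X)*X) - 46 = (X² + 2*X²) - 46 = 3*X² - 46 = -46 + 3*X²)
c(z) = -1/19 (c(z) = 1/(-46 + 3*3²) = 1/(-46 + 3*9) = 1/(-46 + 27) = 1/(-19) = -1/19)
c(101) - 4769495 = -1/19 - 4769495 = -90620406/19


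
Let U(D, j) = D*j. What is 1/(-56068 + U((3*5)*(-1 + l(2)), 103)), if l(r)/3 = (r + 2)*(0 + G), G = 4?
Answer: 1/16547 ≈ 6.0434e-5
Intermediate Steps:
l(r) = 24 + 12*r (l(r) = 3*((r + 2)*(0 + 4)) = 3*((2 + r)*4) = 3*(8 + 4*r) = 24 + 12*r)
1/(-56068 + U((3*5)*(-1 + l(2)), 103)) = 1/(-56068 + ((3*5)*(-1 + (24 + 12*2)))*103) = 1/(-56068 + (15*(-1 + (24 + 24)))*103) = 1/(-56068 + (15*(-1 + 48))*103) = 1/(-56068 + (15*47)*103) = 1/(-56068 + 705*103) = 1/(-56068 + 72615) = 1/16547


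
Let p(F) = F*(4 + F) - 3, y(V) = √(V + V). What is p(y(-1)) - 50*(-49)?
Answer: 2445 + 4*I*√2 ≈ 2445.0 + 5.6569*I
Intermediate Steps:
y(V) = √2*√V (y(V) = √(2*V) = √2*√V)
p(F) = -3 + F*(4 + F)
p(y(-1)) - 50*(-49) = (-3 + (√2*√(-1))² + 4*(√2*√(-1))) - 50*(-49) = (-3 + (√2*I)² + 4*(√2*I)) + 2450 = (-3 + (I*√2)² + 4*(I*√2)) + 2450 = (-3 - 2 + 4*I*√2) + 2450 = (-5 + 4*I*√2) + 2450 = 2445 + 4*I*√2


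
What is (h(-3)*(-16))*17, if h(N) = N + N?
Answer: 1632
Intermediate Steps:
h(N) = 2*N
(h(-3)*(-16))*17 = ((2*(-3))*(-16))*17 = -6*(-16)*17 = 96*17 = 1632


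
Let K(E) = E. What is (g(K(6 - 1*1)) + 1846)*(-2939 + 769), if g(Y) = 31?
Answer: -4073090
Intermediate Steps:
(g(K(6 - 1*1)) + 1846)*(-2939 + 769) = (31 + 1846)*(-2939 + 769) = 1877*(-2170) = -4073090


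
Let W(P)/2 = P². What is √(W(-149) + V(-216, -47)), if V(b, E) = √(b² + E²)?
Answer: √(44402 + √48865) ≈ 211.24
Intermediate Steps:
V(b, E) = √(E² + b²)
W(P) = 2*P²
√(W(-149) + V(-216, -47)) = √(2*(-149)² + √((-47)² + (-216)²)) = √(2*22201 + √(2209 + 46656)) = √(44402 + √48865)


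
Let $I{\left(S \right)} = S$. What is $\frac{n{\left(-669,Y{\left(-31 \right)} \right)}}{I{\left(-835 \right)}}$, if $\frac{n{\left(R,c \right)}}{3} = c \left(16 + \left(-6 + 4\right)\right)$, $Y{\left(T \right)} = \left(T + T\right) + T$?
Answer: $\frac{3906}{835} \approx 4.6778$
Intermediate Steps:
$Y{\left(T \right)} = 3 T$ ($Y{\left(T \right)} = 2 T + T = 3 T$)
$n{\left(R,c \right)} = 42 c$ ($n{\left(R,c \right)} = 3 c \left(16 + \left(-6 + 4\right)\right) = 3 c \left(16 - 2\right) = 3 c 14 = 3 \cdot 14 c = 42 c$)
$\frac{n{\left(-669,Y{\left(-31 \right)} \right)}}{I{\left(-835 \right)}} = \frac{42 \cdot 3 \left(-31\right)}{-835} = 42 \left(-93\right) \left(- \frac{1}{835}\right) = \left(-3906\right) \left(- \frac{1}{835}\right) = \frac{3906}{835}$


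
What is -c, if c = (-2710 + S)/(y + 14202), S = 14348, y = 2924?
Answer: -5819/8563 ≈ -0.67955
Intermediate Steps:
c = 5819/8563 (c = (-2710 + 14348)/(2924 + 14202) = 11638/17126 = 11638*(1/17126) = 5819/8563 ≈ 0.67955)
-c = -1*5819/8563 = -5819/8563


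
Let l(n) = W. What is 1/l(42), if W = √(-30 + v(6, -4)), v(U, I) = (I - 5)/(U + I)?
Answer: -I*√138/69 ≈ -0.17025*I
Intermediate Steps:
v(U, I) = (-5 + I)/(I + U)
W = I*√138/2 (W = √(-30 + (-5 - 4)/(-4 + 6)) = √(-30 - 9/2) = √(-69/2) = I*√138/2 ≈ 5.8737*I)
l(n) = I*√138/2
1/l(42) = 1/(I*√138/2) = -I*√138/69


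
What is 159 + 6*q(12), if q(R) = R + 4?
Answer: 255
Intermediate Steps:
q(R) = 4 + R
159 + 6*q(12) = 159 + 6*(4 + 12) = 159 + 6*16 = 159 + 96 = 255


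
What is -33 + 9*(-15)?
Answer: -168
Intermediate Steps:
-33 + 9*(-15) = -33 - 135 = -168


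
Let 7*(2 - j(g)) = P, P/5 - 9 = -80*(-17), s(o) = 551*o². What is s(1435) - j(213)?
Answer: 7942437656/7 ≈ 1.1346e+9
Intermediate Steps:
P = 6845 (P = 45 + 5*(-80*(-17)) = 45 + 5*1360 = 45 + 6800 = 6845)
j(g) = -6831/7 (j(g) = 2 - ⅐*6845 = 2 - 6845/7 = -6831/7)
s(1435) - j(213) = 551*1435² - 1*(-6831/7) = 551*2059225 + 6831/7 = 1134632975 + 6831/7 = 7942437656/7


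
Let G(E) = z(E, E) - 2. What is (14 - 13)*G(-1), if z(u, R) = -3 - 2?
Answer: -7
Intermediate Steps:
z(u, R) = -5
G(E) = -7 (G(E) = -5 - 2 = -7)
(14 - 13)*G(-1) = (14 - 13)*(-7) = 1*(-7) = -7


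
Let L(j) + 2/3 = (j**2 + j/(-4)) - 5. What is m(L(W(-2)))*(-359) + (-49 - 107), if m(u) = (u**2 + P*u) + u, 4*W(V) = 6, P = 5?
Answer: 1641601/576 ≈ 2850.0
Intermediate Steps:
W(V) = 3/2 (W(V) = (1/4)*6 = 3/2)
L(j) = -17/3 + j**2 - j/4 (L(j) = -2/3 + ((j**2 + j/(-4)) - 5) = -2/3 + ((j**2 - j/4) - 5) = -2/3 + (-5 + j**2 - j/4) = -17/3 + j**2 - j/4)
m(u) = u**2 + 6*u (m(u) = (u**2 + 5*u) + u = u**2 + 6*u)
m(L(W(-2)))*(-359) + (-49 - 107) = ((-17/3 + (3/2)**2 - 1/4*3/2)*(6 + (-17/3 + (3/2)**2 - 1/4*3/2)))*(-359) + (-49 - 107) = ((-17/3 + 9/4 - 3/8)*(6 + (-17/3 + 9/4 - 3/8)))*(-359) - 156 = -91*(6 - 91/24)/24*(-359) - 156 = -91/24*53/24*(-359) - 156 = -4823/576*(-359) - 156 = 1731457/576 - 156 = 1641601/576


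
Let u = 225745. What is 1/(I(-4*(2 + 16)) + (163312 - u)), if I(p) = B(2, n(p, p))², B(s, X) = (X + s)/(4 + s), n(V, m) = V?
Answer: -9/560672 ≈ -1.6052e-5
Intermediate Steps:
B(s, X) = (X + s)/(4 + s)
I(p) = (⅓ + p/6)² (I(p) = ((p + 2)/(4 + 2))² = ((2 + p)/6)² = (⅓ + p/6)²)
1/(I(-4*(2 + 16)) + (163312 - u)) = 1/((2 - 4*(2 + 16))²/36 + (163312 - 1*225745)) = 1/((2 - 4*18)²/36 + (163312 - 225745)) = 1/((2 - 72)²/36 - 62433) = 1/((1/36)*(-70)² - 62433) = 1/((1/36)*4900 - 62433) = 1/(1225/9 - 62433) = 1/(-560672/9) = -9/560672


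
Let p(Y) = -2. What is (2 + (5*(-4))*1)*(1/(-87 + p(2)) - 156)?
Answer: 249930/89 ≈ 2808.2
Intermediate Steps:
(2 + (5*(-4))*1)*(1/(-87 + p(2)) - 156) = (2 + (5*(-4))*1)*(1/(-87 - 2) - 156) = (2 - 20*1)*(1/(-89) - 156) = (2 - 20)*(-1/89 - 156) = -18*(-13885/89) = 249930/89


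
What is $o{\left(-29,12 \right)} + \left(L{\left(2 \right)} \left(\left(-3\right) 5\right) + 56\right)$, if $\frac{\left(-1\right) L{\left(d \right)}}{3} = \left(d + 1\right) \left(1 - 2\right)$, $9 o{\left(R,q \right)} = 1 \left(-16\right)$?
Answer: $- \frac{727}{9} \approx -80.778$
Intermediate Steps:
$o{\left(R,q \right)} = - \frac{16}{9}$ ($o{\left(R,q \right)} = \frac{1 \left(-16\right)}{9} = \frac{1}{9} \left(-16\right) = - \frac{16}{9}$)
$L{\left(d \right)} = 3 + 3 d$ ($L{\left(d \right)} = - 3 \left(d + 1\right) \left(1 - 2\right) = - 3 \left(1 + d\right) \left(-1\right) = - 3 \left(-1 - d\right) = 3 + 3 d$)
$o{\left(-29,12 \right)} + \left(L{\left(2 \right)} \left(\left(-3\right) 5\right) + 56\right) = - \frac{16}{9} + \left(\left(3 + 3 \cdot 2\right) \left(\left(-3\right) 5\right) + 56\right) = - \frac{16}{9} + \left(\left(3 + 6\right) \left(-15\right) + 56\right) = - \frac{16}{9} + \left(9 \left(-15\right) + 56\right) = - \frac{16}{9} + \left(-135 + 56\right) = - \frac{16}{9} - 79 = - \frac{727}{9}$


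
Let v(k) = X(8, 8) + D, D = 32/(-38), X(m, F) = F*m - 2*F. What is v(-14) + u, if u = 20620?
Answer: 392676/19 ≈ 20667.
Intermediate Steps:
X(m, F) = -2*F + F*m
D = -16/19 (D = 32*(-1/38) = -16/19 ≈ -0.84210)
v(k) = 896/19 (v(k) = 8*(-2 + 8) - 16/19 = 8*6 - 16/19 = 48 - 16/19 = 896/19)
v(-14) + u = 896/19 + 20620 = 392676/19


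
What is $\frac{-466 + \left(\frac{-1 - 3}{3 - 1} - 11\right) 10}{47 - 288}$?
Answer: $\frac{596}{241} \approx 2.473$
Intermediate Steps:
$\frac{-466 + \left(\frac{-1 - 3}{3 - 1} - 11\right) 10}{47 - 288} = \frac{-466 + \left(- \frac{4}{2} - 11\right) 10}{-241} = \left(-466 + \left(\left(-4\right) \frac{1}{2} - 11\right) 10\right) \left(- \frac{1}{241}\right) = \left(-466 + \left(-2 - 11\right) 10\right) \left(- \frac{1}{241}\right) = \left(-466 - 130\right) \left(- \frac{1}{241}\right) = \left(-596\right) \left(- \frac{1}{241}\right) = \frac{596}{241}$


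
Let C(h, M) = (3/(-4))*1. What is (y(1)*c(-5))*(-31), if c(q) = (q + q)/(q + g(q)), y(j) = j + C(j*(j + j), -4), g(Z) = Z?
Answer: -31/4 ≈ -7.7500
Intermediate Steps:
C(h, M) = -3/4 (C(h, M) = (3*(-1/4))*1 = -3/4*1 = -3/4)
y(j) = -3/4 + j (y(j) = j - 3/4 = -3/4 + j)
c(q) = 1 (c(q) = (q + q)/(q + q) = (2*q)/((2*q)) = (2*q)*(1/(2*q)) = 1)
(y(1)*c(-5))*(-31) = ((-3/4 + 1)*1)*(-31) = ((1/4)*1)*(-31) = (1/4)*(-31) = -31/4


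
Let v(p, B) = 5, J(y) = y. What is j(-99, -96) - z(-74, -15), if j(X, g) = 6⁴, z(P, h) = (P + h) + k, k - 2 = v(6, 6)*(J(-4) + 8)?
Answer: 1363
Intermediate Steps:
k = 22 (k = 2 + 5*(-4 + 8) = 2 + 5*4 = 2 + 20 = 22)
z(P, h) = 22 + P + h (z(P, h) = (P + h) + 22 = 22 + P + h)
j(X, g) = 1296
j(-99, -96) - z(-74, -15) = 1296 - (22 - 74 - 15) = 1296 - 1*(-67) = 1296 + 67 = 1363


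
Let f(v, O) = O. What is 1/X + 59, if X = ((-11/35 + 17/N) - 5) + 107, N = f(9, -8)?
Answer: 1645023/27877 ≈ 59.010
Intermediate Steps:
N = -8
X = 27877/280 (X = ((-11/35 + 17/(-8)) - 5) + 107 = ((-11*1/35 + 17*(-⅛)) - 5) + 107 = ((-11/35 - 17/8) - 5) + 107 = (-683/280 - 5) + 107 = -2083/280 + 107 = 27877/280 ≈ 99.561)
1/X + 59 = 1/(27877/280) + 59 = 280/27877 + 59 = 1645023/27877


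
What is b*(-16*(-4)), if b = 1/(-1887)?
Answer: -64/1887 ≈ -0.033916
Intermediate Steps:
b = -1/1887 ≈ -0.00052994
b*(-16*(-4)) = -(-16)*(-4)/1887 = -1/1887*64 = -64/1887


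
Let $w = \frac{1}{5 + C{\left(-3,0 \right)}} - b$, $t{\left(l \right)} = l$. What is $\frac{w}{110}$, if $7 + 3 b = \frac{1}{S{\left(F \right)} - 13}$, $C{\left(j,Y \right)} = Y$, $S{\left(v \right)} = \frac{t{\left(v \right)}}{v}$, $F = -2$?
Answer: $\frac{461}{19800} \approx 0.023283$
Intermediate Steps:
$S{\left(v \right)} = 1$ ($S{\left(v \right)} = \frac{v}{v} = 1$)
$b = - \frac{85}{36}$ ($b = - \frac{7}{3} + \frac{1}{3 \left(1 - 13\right)} = - \frac{7}{3} + \frac{1}{3 \left(-12\right)} = - \frac{7}{3} + \frac{1}{3} \left(- \frac{1}{12}\right) = - \frac{7}{3} - \frac{1}{36} = - \frac{85}{36} \approx -2.3611$)
$w = \frac{461}{180}$ ($w = \frac{1}{5 + 0} - - \frac{85}{36} = \frac{1}{5} + \frac{85}{36} = \frac{461}{180} \approx 2.5611$)
$\frac{w}{110} = \frac{461}{180 \cdot 110} = \frac{461}{180} \cdot \frac{1}{110} = \frac{461}{19800}$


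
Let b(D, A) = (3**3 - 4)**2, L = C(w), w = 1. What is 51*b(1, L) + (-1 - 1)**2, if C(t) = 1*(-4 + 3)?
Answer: 26983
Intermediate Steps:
C(t) = -1 (C(t) = 1*(-1) = -1)
L = -1
b(D, A) = 529 (b(D, A) = (27 - 4)**2 = 23**2 = 529)
51*b(1, L) + (-1 - 1)**2 = 51*529 + (-1 - 1)**2 = 26979 + (-2)**2 = 26979 + 4 = 26983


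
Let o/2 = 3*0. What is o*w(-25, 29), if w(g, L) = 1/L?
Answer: 0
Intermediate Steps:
o = 0 (o = 2*(3*0) = 2*0 = 0)
o*w(-25, 29) = 0/29 = 0*(1/29) = 0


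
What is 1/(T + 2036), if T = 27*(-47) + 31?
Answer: 1/798 ≈ 0.0012531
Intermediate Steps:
T = -1238 (T = -1269 + 31 = -1238)
1/(T + 2036) = 1/(-1238 + 2036) = 1/798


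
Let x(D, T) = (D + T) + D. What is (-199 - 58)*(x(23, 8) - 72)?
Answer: 4626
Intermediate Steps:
x(D, T) = T + 2*D
(-199 - 58)*(x(23, 8) - 72) = (-199 - 58)*((8 + 2*23) - 72) = -257*((8 + 46) - 72) = -257*(54 - 72) = -257*(-18) = 4626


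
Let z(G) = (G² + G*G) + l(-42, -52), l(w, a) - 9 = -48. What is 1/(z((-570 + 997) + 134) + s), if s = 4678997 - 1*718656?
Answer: 1/4589744 ≈ 2.1788e-7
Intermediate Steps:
s = 3960341 (s = 4678997 - 718656 = 3960341)
l(w, a) = -39 (l(w, a) = 9 - 48 = -39)
z(G) = -39 + 2*G² (z(G) = (G² + G*G) - 39 = (G² + G²) - 39 = 2*G² - 39 = -39 + 2*G²)
1/(z((-570 + 997) + 134) + s) = 1/((-39 + 2*((-570 + 997) + 134)²) + 3960341) = 1/((-39 + 2*(427 + 134)²) + 3960341) = 1/((-39 + 2*561²) + 3960341) = 1/((-39 + 2*314721) + 3960341) = 1/((-39 + 629442) + 3960341) = 1/(629403 + 3960341) = 1/4589744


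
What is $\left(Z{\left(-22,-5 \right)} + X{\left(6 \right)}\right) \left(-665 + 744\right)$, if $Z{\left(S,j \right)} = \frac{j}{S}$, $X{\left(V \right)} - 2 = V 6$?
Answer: $\frac{66439}{22} \approx 3020.0$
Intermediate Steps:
$X{\left(V \right)} = 2 + 6 V$ ($X{\left(V \right)} = 2 + V 6 = 2 + 6 V$)
$\left(Z{\left(-22,-5 \right)} + X{\left(6 \right)}\right) \left(-665 + 744\right) = \left(- \frac{5}{-22} + \left(2 + 6 \cdot 6\right)\right) \left(-665 + 744\right) = \left(\left(-5\right) \left(- \frac{1}{22}\right) + \left(2 + 36\right)\right) 79 = \left(\frac{5}{22} + 38\right) 79 = \frac{841}{22} \cdot 79 = \frac{66439}{22}$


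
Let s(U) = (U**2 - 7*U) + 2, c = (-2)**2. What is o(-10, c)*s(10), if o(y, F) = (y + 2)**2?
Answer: 2048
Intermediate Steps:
c = 4
o(y, F) = (2 + y)**2
s(U) = 2 + U**2 - 7*U
o(-10, c)*s(10) = (2 - 10)**2*(2 + 10**2 - 7*10) = (-8)**2*(2 + 100 - 70) = 64*32 = 2048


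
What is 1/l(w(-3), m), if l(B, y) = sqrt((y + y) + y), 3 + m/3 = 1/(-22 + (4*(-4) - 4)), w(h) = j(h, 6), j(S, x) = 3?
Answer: -I*sqrt(5334)/381 ≈ -0.19169*I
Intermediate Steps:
w(h) = 3
m = -127/14 (m = -9 + 3/(-22 + (4*(-4) - 4)) = -9 + 3/(-22 + (-16 - 4)) = -9 + 3/(-22 - 20) = -9 + 3/(-42) = -9 + 3*(-1/42) = -9 - 1/14 = -127/14 ≈ -9.0714)
l(B, y) = sqrt(3)*sqrt(y) (l(B, y) = sqrt(2*y + y) = sqrt(3*y) = sqrt(3)*sqrt(y))
1/l(w(-3), m) = 1/(sqrt(3)*sqrt(-127/14)) = 1/(sqrt(3)*(I*sqrt(1778)/14)) = 1/(I*sqrt(5334)/14) = -I*sqrt(5334)/381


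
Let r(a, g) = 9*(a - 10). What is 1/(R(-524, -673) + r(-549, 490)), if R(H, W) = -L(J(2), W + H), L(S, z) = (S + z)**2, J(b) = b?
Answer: -1/1433056 ≈ -6.9781e-7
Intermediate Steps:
r(a, g) = -90 + 9*a (r(a, g) = 9*(-10 + a) = -90 + 9*a)
R(H, W) = -(2 + H + W)**2 (R(H, W) = -(2 + (W + H))**2 = -(2 + (H + W))**2 = -(2 + H + W)**2)
1/(R(-524, -673) + r(-549, 490)) = 1/(-(2 - 524 - 673)**2 + (-90 + 9*(-549))) = 1/(-1*(-1195)**2 + (-90 - 4941)) = 1/(-1*1428025 - 5031) = 1/(-1428025 - 5031) = 1/(-1433056) = -1/1433056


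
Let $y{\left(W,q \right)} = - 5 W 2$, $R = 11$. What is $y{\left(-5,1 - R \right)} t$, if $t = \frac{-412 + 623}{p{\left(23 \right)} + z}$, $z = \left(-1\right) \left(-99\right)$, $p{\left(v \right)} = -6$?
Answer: $\frac{10550}{93} \approx 113.44$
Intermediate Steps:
$z = 99$
$y{\left(W,q \right)} = - 10 W$
$t = \frac{211}{93}$ ($t = \frac{-412 + 623}{-6 + 99} = \frac{211}{93} \approx 2.2688$)
$y{\left(-5,1 - R \right)} t = \left(-10\right) \left(-5\right) \frac{211}{93} = 50 \cdot \frac{211}{93} = \frac{10550}{93}$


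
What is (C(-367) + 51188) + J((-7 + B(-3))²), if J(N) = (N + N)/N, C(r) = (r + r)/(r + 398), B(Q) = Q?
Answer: 1586156/31 ≈ 51166.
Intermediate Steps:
C(r) = 2*r/(398 + r) (C(r) = (2*r)/(398 + r) = 2*r/(398 + r))
J(N) = 2 (J(N) = (2*N)/N = 2)
(C(-367) + 51188) + J((-7 + B(-3))²) = (2*(-367)/(398 - 367) + 51188) + 2 = (2*(-367)/31 + 51188) + 2 = (2*(-367)*(1/31) + 51188) + 2 = (-734/31 + 51188) + 2 = 1586094/31 + 2 = 1586156/31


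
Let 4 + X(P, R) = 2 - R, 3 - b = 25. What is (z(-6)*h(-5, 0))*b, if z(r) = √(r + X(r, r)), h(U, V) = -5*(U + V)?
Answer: -550*I*√2 ≈ -777.82*I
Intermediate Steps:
h(U, V) = -5*U - 5*V
b = -22 (b = 3 - 1*25 = 3 - 25 = -22)
X(P, R) = -2 - R (X(P, R) = -4 + (2 - R) = -2 - R)
z(r) = I*√2 (z(r) = √(r + (-2 - r)) = √(-2) = I*√2)
(z(-6)*h(-5, 0))*b = ((I*√2)*(-5*(-5) - 5*0))*(-22) = ((I*√2)*(25 + 0))*(-22) = ((I*√2)*25)*(-22) = (25*I*√2)*(-22) = -550*I*√2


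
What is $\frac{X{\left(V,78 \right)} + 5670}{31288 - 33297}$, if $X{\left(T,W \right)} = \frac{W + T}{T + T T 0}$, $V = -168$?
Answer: $- \frac{158775}{56252} \approx -2.8226$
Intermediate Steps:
$X{\left(T,W \right)} = \frac{T + W}{T}$ ($X{\left(T,W \right)} = \frac{T + W}{T + T^{2} \cdot 0} = \frac{T + W}{T + 0} = \frac{T + W}{T}$)
$\frac{X{\left(V,78 \right)} + 5670}{31288 - 33297} = \frac{\frac{-168 + 78}{-168} + 5670}{31288 - 33297} = \frac{\left(- \frac{1}{168}\right) \left(-90\right) + 5670}{-2009} = \left(\frac{15}{28} + 5670\right) \left(- \frac{1}{2009}\right) = \frac{158775}{28} \left(- \frac{1}{2009}\right) = - \frac{158775}{56252}$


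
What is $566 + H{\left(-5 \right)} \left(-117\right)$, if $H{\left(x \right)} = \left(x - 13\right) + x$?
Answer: $3257$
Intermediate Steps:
$H{\left(x \right)} = -13 + 2 x$ ($H{\left(x \right)} = \left(-13 + x\right) + x = -13 + 2 x$)
$566 + H{\left(-5 \right)} \left(-117\right) = 566 + \left(-13 + 2 \left(-5\right)\right) \left(-117\right) = 566 + \left(-13 - 10\right) \left(-117\right) = 566 - -2691 = 566 + 2691 = 3257$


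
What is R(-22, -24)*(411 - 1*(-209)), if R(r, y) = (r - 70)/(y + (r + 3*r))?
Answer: 3565/7 ≈ 509.29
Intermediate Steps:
R(r, y) = (-70 + r)/(y + 4*r)
R(-22, -24)*(411 - 1*(-209)) = ((-70 - 22)/(-24 + 4*(-22)))*(411 - 1*(-209)) = (-92/(-24 - 88))*(411 + 209) = (-92/(-112))*620 = -1/112*(-92)*620 = (23/28)*620 = 3565/7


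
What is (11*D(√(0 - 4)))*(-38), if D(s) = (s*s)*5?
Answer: 8360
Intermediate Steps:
D(s) = 5*s² (D(s) = s²*5 = 5*s²)
(11*D(√(0 - 4)))*(-38) = (11*(5*(√(0 - 4))²))*(-38) = (11*(5*(√(-4))²))*(-38) = (11*(5*(2*I)²))*(-38) = (11*(5*(-4)))*(-38) = (11*(-20))*(-38) = -220*(-38) = 8360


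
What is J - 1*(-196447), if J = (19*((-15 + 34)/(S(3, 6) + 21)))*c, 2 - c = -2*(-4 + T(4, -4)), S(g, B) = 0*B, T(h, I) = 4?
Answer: 4126109/21 ≈ 1.9648e+5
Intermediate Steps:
S(g, B) = 0
c = 2 (c = 2 - (-2)*(-4 + 4) = 2 - (-2)*0 = 2 - 1*0 = 2 + 0 = 2)
J = 722/21 (J = (19*((-15 + 34)/(0 + 21)))*2 = (19*(19/21))*2 = (361/21)*2 = 722/21 ≈ 34.381)
J - 1*(-196447) = 722/21 - 1*(-196447) = 722/21 + 196447 = 4126109/21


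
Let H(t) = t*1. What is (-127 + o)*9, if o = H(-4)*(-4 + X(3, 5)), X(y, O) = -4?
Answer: -855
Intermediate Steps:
H(t) = t
o = 32 (o = -4*(-4 - 4) = -4*(-8) = 32)
(-127 + o)*9 = (-127 + 32)*9 = -95*9 = -855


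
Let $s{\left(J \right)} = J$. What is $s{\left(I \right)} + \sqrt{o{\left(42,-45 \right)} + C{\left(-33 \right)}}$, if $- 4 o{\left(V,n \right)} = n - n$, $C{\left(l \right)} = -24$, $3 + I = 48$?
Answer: $45 + 2 i \sqrt{6} \approx 45.0 + 4.899 i$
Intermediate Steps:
$I = 45$ ($I = -3 + 48 = 45$)
$o{\left(V,n \right)} = 0$ ($o{\left(V,n \right)} = - \frac{n - n}{4} = \left(- \frac{1}{4}\right) 0 = 0$)
$s{\left(I \right)} + \sqrt{o{\left(42,-45 \right)} + C{\left(-33 \right)}} = 45 + \sqrt{0 - 24} = 45 + \sqrt{-24} = 45 + 2 i \sqrt{6}$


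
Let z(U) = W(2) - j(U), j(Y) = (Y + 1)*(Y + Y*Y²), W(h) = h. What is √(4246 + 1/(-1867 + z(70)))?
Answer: √2519583028946437515/24359835 ≈ 65.161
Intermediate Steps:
j(Y) = (1 + Y)*(Y + Y³)
z(U) = 2 - U*(1 + U + U² + U³)
√(4246 + 1/(-1867 + z(70))) = √(4246 + 1/(-1867 + (2 - 1*70*(1 + 70 + 70² + 70³)))) = √(4246 + 1/(-1867 + (2 - 1*70*(1 + 70 + 4900 + 343000)))) = √(4246 + 1/(-1867 + (2 - 1*70*347971))) = √(4246 + 1/(-1867 + (2 - 24357970))) = √(4246 + 1/(-1867 - 24357968)) = √(4246 + 1/(-24359835)) = √(4246 - 1/24359835) = √(103431859409/24359835) = √2519583028946437515/24359835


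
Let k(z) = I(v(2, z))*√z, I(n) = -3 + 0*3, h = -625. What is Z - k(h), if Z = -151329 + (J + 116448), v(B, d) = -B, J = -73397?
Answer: -108278 + 75*I ≈ -1.0828e+5 + 75.0*I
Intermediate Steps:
I(n) = -3 (I(n) = -3 + 0 = -3)
Z = -108278 (Z = -151329 + (-73397 + 116448) = -151329 + 43051 = -108278)
k(z) = -3*√z
Z - k(h) = -108278 - (-3)*√(-625) = -108278 - (-3)*25*I = -108278 - (-75)*I = -108278 + 75*I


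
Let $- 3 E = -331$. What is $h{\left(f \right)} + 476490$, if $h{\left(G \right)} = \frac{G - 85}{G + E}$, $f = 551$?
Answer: $\frac{472678779}{992} \approx 4.7649 \cdot 10^{5}$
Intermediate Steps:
$E = \frac{331}{3}$ ($E = \left(- \frac{1}{3}\right) \left(-331\right) = \frac{331}{3} \approx 110.33$)
$h{\left(G \right)} = \frac{-85 + G}{\frac{331}{3} + G}$ ($h{\left(G \right)} = \frac{G - 85}{G + \frac{331}{3}} = \frac{-85 + G}{\frac{331}{3} + G}$)
$h{\left(f \right)} + 476490 = \frac{3 \left(-85 + 551\right)}{331 + 3 \cdot 551} + 476490 = 3 \frac{1}{331 + 1653} \cdot 466 + 476490 = 3 \cdot \frac{1}{1984} \cdot 466 + 476490 = \frac{699}{992} + 476490 = \frac{472678779}{992}$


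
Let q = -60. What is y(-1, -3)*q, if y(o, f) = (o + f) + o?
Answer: 300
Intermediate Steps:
y(o, f) = f + 2*o (y(o, f) = (f + o) + o = f + 2*o)
y(-1, -3)*q = (-3 + 2*(-1))*(-60) = (-3 - 2)*(-60) = -5*(-60) = 300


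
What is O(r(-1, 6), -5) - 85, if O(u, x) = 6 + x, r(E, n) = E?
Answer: -84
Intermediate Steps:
O(r(-1, 6), -5) - 85 = (6 - 5) - 85 = 1 - 85 = -84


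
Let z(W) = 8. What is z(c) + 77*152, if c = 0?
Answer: 11712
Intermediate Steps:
z(c) + 77*152 = 8 + 77*152 = 8 + 11704 = 11712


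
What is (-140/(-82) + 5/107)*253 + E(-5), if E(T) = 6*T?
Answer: 1815225/4387 ≈ 413.77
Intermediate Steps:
(-140/(-82) + 5/107)*253 + E(-5) = (-140/(-82) + 5/107)*253 + 6*(-5) = (-140*(-1/82) + 5*(1/107))*253 - 30 = (70/41 + 5/107)*253 - 30 = (7695/4387)*253 - 30 = 1946835/4387 - 30 = 1815225/4387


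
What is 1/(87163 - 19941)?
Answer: 1/67222 ≈ 1.4876e-5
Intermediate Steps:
1/(87163 - 19941) = 1/67222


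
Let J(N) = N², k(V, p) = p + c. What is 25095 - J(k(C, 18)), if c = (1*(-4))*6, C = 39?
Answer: 25059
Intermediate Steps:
c = -24 (c = -4*6 = -24)
k(V, p) = -24 + p (k(V, p) = p - 24 = -24 + p)
25095 - J(k(C, 18)) = 25095 - (-24 + 18)² = 25095 - 1*(-6)² = 25095 - 1*36 = 25095 - 36 = 25059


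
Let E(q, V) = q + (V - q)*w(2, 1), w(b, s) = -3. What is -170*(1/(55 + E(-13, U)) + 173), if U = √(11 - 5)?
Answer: -88196/3 + 34*√6/3 ≈ -29371.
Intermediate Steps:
U = √6 ≈ 2.4495
E(q, V) = -3*V + 4*q (E(q, V) = q + (V - q)*(-3) = q + (-3*V + 3*q) = -3*V + 4*q)
-170*(1/(55 + E(-13, U)) + 173) = -170*(1/(55 + (-3*√6 + 4*(-13))) + 173) = -170*(1/(55 + (-3*√6 - 52)) + 173) = -170*(1/(55 + (-52 - 3*√6)) + 173) = -170*(1/(3 - 3*√6) + 173) = -170*(173 + 1/(3 - 3*√6)) = -29410 - 170/(3 - 3*√6)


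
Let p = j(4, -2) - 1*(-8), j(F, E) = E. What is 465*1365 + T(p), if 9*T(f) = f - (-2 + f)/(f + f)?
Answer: 17137592/27 ≈ 6.3473e+5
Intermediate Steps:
p = 6 (p = -2 - 1*(-8) = -2 + 8 = 6)
T(f) = f/9 - (-2 + f)/(18*f) (T(f) = (f - (-2 + f)/(f + f))/9 = (f - (-2 + f)/(2*f))/9 = f/9 - (-2 + f)/(18*f))
465*1365 + T(p) = 465*1365 + (1/18)*(2 + 6*(-1 + 2*6))/6 = 634725 + (1/18)*(1/6)*(2 + 6*(-1 + 12)) = 634725 + (1/18)*(1/6)*(2 + 6*11) = 634725 + (1/18)*(1/6)*(2 + 66) = 634725 + (1/18)*(1/6)*68 = 634725 + 17/27 = 17137592/27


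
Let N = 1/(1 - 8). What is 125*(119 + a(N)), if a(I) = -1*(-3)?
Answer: 15250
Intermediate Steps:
N = -1/7 (N = 1/(-7) = -1/7 ≈ -0.14286)
a(I) = 3
125*(119 + a(N)) = 125*(119 + 3) = 125*122 = 15250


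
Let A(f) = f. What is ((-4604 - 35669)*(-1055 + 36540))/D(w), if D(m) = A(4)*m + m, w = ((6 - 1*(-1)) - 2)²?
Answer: -285817481/25 ≈ -1.1433e+7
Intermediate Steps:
w = 25 (w = ((6 + 1) - 2)² = (7 - 2)² = 5² = 25)
D(m) = 5*m (D(m) = 4*m + m = 5*m)
((-4604 - 35669)*(-1055 + 36540))/D(w) = ((-4604 - 35669)*(-1055 + 36540))/((5*25)) = -40273*35485/125 = -1429087405*1/125 = -285817481/25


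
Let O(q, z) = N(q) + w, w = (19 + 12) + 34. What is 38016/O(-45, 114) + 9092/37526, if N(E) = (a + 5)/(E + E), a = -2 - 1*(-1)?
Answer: 32111527318/54844249 ≈ 585.50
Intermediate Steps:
a = -1 (a = -2 + 1 = -1)
N(E) = 2/E (N(E) = (-1 + 5)/(E + E) = 4/((2*E)) = 4*(1/(2*E)) = 2/E)
w = 65 (w = 31 + 34 = 65)
O(q, z) = 65 + 2/q (O(q, z) = 2/q + 65 = 65 + 2/q)
38016/O(-45, 114) + 9092/37526 = 38016/(65 + 2/(-45)) + 9092/37526 = 38016/(65 + 2*(-1/45)) + 9092*(1/37526) = 38016/(65 - 2/45) + 4546/18763 = 38016/(2923/45) + 4546/18763 = 38016*(45/2923) + 4546/18763 = 1710720/2923 + 4546/18763 = 32111527318/54844249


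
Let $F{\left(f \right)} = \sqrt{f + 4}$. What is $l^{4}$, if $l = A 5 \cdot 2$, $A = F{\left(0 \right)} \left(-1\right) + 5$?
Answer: $810000$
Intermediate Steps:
$F{\left(f \right)} = \sqrt{4 + f}$
$A = 3$ ($A = \sqrt{4 + 0} \left(-1\right) + 5 = \sqrt{4} \left(-1\right) + 5 = 2 \left(-1\right) + 5 = -2 + 5 = 3$)
$l = 30$ ($l = 3 \cdot 5 \cdot 2 = 15 \cdot 2 = 30$)
$l^{4} = 30^{4} = 810000$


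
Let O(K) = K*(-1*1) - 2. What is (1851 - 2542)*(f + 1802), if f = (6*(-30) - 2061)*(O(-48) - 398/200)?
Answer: 6690566731/100 ≈ 6.6906e+7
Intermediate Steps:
O(K) = -2 - K (O(K) = K*(-1) - 2 = -K - 2 = -2 - K)
f = -9862641/100 (f = (6*(-30) - 2061)*((-2 - 1*(-48)) - 398/200) = (-180 - 2061)*((-2 + 48) - 398*1/200) = -2241*(46 - 199/100) = -2241*4401/100 = -9862641/100 ≈ -98626.)
(1851 - 2542)*(f + 1802) = (1851 - 2542)*(-9862641/100 + 1802) = -691*(-9682441/100) = 6690566731/100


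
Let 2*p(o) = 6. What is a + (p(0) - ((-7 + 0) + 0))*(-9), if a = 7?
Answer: -83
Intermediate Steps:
p(o) = 3 (p(o) = (1/2)*6 = 3)
a + (p(0) - ((-7 + 0) + 0))*(-9) = 7 + (3 - ((-7 + 0) + 0))*(-9) = 7 + (3 - (-7 + 0))*(-9) = 7 + (3 - 1*(-7))*(-9) = 7 + (3 + 7)*(-9) = 7 + 10*(-9) = 7 - 90 = -83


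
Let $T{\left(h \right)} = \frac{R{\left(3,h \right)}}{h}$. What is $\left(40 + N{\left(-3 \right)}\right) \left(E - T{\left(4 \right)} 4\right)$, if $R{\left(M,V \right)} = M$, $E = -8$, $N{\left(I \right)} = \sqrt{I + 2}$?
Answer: $-440 - 11 i \approx -440.0 - 11.0 i$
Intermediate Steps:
$N{\left(I \right)} = \sqrt{2 + I}$
$T{\left(h \right)} = \frac{3}{h}$
$\left(40 + N{\left(-3 \right)}\right) \left(E - T{\left(4 \right)} 4\right) = \left(40 + \sqrt{2 - 3}\right) \left(-8 - \frac{3}{4} \cdot 4\right) = \left(40 + \sqrt{-1}\right) \left(-8 - 3 \cdot \frac{1}{4} \cdot 4\right) = \left(40 + i\right) \left(-8 - \frac{3}{4} \cdot 4\right) = \left(40 + i\right) \left(-8 - 3\right) = \left(40 + i\right) \left(-11\right) = -440 - 11 i$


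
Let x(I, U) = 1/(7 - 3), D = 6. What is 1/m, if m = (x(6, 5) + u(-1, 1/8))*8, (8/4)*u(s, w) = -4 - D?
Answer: -1/38 ≈ -0.026316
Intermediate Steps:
u(s, w) = -5 (u(s, w) = (-4 - 1*6)/2 = (-4 - 6)/2 = (½)*(-10) = -5)
x(I, U) = ¼ (x(I, U) = 1/4 = ¼)
m = -38 (m = (¼ - 5)*8 = -19/4*8 = -38)
1/m = 1/(-38) = -1/38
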